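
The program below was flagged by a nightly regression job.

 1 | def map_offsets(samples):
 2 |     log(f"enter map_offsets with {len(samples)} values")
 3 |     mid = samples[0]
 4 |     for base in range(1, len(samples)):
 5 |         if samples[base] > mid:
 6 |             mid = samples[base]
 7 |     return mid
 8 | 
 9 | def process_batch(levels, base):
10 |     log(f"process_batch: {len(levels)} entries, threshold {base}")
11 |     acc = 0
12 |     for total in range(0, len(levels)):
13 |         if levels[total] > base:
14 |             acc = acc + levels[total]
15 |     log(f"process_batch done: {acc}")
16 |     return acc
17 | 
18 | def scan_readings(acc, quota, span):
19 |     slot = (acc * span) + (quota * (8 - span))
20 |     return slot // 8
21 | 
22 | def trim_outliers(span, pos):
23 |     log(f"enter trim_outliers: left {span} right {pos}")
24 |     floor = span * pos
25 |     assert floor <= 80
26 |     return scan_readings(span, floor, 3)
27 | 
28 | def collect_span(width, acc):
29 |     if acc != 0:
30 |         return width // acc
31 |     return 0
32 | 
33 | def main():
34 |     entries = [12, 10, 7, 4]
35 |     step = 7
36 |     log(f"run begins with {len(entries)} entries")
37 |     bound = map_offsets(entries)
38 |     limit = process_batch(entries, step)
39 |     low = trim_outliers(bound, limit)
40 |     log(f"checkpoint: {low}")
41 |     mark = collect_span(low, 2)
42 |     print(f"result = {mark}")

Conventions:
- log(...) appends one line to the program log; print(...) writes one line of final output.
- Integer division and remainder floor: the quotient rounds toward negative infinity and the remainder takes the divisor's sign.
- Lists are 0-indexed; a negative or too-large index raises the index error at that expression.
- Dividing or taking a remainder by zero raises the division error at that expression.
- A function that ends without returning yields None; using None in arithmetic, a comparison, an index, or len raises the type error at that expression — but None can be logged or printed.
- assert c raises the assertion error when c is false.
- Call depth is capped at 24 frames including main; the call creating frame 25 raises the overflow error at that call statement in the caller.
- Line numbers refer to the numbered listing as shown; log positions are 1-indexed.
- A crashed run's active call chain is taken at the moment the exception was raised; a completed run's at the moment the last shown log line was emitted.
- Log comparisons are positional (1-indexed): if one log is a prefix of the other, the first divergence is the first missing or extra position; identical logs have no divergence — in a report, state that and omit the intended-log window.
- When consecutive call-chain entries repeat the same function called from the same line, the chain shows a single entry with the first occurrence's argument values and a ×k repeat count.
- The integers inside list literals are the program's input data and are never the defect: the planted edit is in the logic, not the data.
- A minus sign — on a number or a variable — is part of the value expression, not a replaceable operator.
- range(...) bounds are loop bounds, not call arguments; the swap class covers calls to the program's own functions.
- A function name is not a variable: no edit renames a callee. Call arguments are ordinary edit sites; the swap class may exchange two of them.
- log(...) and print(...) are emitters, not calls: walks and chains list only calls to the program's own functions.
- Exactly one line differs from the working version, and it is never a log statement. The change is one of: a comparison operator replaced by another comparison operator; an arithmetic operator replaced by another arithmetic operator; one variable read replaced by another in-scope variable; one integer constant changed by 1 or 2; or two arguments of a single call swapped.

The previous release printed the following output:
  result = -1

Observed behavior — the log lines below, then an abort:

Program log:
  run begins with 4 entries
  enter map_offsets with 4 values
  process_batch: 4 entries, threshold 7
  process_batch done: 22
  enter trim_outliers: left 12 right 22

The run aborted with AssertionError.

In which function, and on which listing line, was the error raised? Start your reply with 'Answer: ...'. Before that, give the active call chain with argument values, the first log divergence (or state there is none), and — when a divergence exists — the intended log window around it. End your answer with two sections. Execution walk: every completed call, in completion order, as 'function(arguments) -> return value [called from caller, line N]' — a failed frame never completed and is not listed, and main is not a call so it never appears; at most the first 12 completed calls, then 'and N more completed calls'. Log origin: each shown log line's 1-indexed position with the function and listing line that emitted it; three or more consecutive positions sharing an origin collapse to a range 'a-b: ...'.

Answer: the error was raised in trim_outliers, line 25.
Key observation: The shown log is a 5-line prefix of the intended one, whose next entry is 'checkpoint: -2'.
Call chain: main -> trim_outliers(12, 22) (called at line 39).
First divergence: position 6; the shown log stops at 5 lines while the working version next logs 'checkpoint: -2'.
Intended log window:
  4: process_batch done: 22
  5: enter trim_outliers: left 12 right 22
  6: checkpoint: -2
Execution walk:
  map_offsets([12, 10, 7, 4]) -> 12  [called from main, line 37]
  process_batch([12, 10, 7, 4], 7) -> 22  [called from main, line 38]
Log line origins:
  1: from main, line 36
  2: from map_offsets, line 2
  3: from process_batch, line 10
  4: from process_batch, line 15
  5: from trim_outliers, line 23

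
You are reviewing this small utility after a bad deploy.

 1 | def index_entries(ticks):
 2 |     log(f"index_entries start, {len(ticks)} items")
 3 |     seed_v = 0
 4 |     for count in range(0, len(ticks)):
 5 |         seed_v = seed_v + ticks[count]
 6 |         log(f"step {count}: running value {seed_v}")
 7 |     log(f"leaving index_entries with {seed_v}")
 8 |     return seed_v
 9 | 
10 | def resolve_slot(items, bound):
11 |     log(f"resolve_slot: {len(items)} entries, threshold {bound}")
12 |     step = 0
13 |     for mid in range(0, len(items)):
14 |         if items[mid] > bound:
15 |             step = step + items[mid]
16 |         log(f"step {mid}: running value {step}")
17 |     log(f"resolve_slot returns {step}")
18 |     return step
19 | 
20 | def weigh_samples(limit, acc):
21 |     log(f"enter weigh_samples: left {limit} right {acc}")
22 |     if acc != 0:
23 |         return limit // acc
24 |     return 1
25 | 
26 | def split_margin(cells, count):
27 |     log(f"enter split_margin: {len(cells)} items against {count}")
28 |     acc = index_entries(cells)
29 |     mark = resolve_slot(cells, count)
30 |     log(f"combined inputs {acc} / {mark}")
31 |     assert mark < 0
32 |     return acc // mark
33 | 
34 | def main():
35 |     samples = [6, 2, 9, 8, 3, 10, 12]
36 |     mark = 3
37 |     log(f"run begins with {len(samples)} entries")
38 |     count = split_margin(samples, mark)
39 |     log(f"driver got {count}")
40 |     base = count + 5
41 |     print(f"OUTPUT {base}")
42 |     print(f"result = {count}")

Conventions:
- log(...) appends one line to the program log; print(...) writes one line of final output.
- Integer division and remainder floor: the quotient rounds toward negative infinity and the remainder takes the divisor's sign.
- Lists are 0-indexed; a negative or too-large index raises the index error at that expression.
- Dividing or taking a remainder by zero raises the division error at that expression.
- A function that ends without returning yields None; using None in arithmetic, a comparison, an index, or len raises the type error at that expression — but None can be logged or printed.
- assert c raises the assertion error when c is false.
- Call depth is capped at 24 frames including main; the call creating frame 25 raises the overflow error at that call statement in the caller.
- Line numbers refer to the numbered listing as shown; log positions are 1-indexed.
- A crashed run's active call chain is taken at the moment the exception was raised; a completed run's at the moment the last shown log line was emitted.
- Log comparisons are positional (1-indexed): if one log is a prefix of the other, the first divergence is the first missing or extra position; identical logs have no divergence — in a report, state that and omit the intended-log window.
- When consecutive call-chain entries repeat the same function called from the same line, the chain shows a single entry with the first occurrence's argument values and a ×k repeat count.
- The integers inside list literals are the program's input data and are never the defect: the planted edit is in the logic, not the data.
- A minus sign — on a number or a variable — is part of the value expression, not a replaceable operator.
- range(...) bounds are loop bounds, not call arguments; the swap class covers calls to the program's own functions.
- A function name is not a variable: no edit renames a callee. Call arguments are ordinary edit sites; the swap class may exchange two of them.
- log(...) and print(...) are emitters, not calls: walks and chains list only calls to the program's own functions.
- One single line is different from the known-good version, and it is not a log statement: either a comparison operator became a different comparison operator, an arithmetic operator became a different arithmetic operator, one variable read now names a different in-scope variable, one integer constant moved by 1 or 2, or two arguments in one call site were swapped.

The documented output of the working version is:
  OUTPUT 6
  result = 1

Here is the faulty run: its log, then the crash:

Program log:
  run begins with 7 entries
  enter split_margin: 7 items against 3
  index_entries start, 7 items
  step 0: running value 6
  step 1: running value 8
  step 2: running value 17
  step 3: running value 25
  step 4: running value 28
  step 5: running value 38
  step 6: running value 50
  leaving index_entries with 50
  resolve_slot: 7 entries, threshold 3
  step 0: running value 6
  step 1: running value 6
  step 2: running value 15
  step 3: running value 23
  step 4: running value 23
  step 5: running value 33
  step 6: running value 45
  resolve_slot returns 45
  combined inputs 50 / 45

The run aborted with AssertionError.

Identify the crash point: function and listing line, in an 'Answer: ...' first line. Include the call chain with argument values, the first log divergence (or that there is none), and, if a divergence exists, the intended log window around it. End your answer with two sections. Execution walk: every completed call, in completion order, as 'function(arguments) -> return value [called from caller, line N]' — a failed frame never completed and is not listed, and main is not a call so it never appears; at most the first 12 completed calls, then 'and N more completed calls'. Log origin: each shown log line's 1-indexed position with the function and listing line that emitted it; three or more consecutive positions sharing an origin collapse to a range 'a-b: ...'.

Answer: the error was raised in split_margin, line 31.
Key observation: Only 21 log lines were emitted before the run died; the intended continuation was 'driver got 1'.
Call chain: main -> split_margin([6, 2, 9, 8, 3, 10, 12], 3) (called at line 38).
First divergence: position 22 — after 21 matching lines the faulty run goes silent; intended next line 'driver got 1'.
Intended log window:
  20: resolve_slot returns 45
  21: combined inputs 50 / 45
  22: driver got 1
Execution walk:
  index_entries([6, 2, 9, 8, 3, 10, 12]) -> 50  [called from split_margin, line 28]
  resolve_slot([6, 2, 9, 8, 3, 10, 12], 3) -> 45  [called from split_margin, line 29]
Log origin:
  1: logged in main at line 37
  2: logged in split_margin at line 27
  3: logged in index_entries at line 2
  4-10: logged in index_entries at line 6
  11: logged in index_entries at line 7
  12: logged in resolve_slot at line 11
  13-19: logged in resolve_slot at line 16
  20: logged in resolve_slot at line 17
  21: logged in split_margin at line 30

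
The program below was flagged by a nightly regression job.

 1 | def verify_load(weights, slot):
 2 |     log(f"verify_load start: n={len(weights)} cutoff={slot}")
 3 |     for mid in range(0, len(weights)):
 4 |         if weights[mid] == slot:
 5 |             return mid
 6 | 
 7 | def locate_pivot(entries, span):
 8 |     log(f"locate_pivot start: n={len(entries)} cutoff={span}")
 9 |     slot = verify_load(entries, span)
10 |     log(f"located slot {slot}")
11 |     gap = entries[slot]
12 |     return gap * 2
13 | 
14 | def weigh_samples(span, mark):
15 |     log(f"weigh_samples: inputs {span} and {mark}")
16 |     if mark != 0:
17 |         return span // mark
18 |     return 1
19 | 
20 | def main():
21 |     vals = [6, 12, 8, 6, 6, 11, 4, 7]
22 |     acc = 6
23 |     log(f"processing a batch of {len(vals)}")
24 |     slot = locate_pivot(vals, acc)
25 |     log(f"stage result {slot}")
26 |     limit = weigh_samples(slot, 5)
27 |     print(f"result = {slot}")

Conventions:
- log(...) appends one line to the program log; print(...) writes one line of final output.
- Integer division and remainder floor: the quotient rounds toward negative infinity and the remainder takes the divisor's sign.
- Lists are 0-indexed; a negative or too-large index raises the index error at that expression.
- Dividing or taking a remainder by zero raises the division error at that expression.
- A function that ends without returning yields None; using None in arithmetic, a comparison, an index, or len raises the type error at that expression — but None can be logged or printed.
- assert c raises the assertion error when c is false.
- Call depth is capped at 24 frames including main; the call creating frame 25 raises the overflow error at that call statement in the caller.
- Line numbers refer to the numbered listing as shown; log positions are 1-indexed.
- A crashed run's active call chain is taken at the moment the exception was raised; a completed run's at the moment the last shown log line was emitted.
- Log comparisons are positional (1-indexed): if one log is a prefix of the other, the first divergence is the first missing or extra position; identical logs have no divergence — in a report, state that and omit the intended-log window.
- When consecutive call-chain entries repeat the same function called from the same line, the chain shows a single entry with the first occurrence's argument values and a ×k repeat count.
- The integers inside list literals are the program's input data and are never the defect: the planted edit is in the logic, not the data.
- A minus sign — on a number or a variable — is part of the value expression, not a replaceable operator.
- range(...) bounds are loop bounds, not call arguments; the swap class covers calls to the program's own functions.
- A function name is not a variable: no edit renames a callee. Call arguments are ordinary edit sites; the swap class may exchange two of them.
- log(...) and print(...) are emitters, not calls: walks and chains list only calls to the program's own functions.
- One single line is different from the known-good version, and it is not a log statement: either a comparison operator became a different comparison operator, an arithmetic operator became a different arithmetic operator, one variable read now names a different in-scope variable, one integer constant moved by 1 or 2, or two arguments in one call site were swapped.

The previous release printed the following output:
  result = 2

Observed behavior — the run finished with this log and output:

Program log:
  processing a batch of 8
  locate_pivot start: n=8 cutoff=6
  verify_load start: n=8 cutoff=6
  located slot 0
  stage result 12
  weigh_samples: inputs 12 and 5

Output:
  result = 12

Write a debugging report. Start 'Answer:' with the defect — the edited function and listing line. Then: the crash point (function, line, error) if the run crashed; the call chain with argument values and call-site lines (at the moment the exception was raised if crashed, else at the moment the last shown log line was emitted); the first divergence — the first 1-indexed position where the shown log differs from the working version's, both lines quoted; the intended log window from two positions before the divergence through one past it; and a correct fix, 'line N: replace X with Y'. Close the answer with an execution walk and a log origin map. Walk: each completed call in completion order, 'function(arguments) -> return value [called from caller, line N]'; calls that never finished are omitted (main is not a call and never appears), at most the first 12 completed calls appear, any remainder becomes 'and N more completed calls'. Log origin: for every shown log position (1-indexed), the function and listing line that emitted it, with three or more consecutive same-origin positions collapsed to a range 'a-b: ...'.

Answer: the defect is in main at line 27.
Key observation: Nothing in the log betrays the bug — only the output does.
Call chain: main -> weigh_samples(12, 5) (called at line 26).
First divergence: there is none — every log position agrees.
Execution walk:
  verify_load([6, 12, 8, 6, 6, 11, 4, 7], 6) -> 0  [called from locate_pivot, line 9]
  locate_pivot([6, 12, 8, 6, 6, 11, 4, 7], 6) -> 12  [called from main, line 24]
  weigh_samples(12, 5) -> 2  [called from main, line 26]
Origin of each log line:
  1: logged in main at line 23
  2: logged in locate_pivot at line 8
  3: logged in verify_load at line 2
  4: logged in locate_pivot at line 10
  5: logged in main at line 25
  6: logged in weigh_samples at line 15
A correct fix: line 27: replace `slot` with `limit`.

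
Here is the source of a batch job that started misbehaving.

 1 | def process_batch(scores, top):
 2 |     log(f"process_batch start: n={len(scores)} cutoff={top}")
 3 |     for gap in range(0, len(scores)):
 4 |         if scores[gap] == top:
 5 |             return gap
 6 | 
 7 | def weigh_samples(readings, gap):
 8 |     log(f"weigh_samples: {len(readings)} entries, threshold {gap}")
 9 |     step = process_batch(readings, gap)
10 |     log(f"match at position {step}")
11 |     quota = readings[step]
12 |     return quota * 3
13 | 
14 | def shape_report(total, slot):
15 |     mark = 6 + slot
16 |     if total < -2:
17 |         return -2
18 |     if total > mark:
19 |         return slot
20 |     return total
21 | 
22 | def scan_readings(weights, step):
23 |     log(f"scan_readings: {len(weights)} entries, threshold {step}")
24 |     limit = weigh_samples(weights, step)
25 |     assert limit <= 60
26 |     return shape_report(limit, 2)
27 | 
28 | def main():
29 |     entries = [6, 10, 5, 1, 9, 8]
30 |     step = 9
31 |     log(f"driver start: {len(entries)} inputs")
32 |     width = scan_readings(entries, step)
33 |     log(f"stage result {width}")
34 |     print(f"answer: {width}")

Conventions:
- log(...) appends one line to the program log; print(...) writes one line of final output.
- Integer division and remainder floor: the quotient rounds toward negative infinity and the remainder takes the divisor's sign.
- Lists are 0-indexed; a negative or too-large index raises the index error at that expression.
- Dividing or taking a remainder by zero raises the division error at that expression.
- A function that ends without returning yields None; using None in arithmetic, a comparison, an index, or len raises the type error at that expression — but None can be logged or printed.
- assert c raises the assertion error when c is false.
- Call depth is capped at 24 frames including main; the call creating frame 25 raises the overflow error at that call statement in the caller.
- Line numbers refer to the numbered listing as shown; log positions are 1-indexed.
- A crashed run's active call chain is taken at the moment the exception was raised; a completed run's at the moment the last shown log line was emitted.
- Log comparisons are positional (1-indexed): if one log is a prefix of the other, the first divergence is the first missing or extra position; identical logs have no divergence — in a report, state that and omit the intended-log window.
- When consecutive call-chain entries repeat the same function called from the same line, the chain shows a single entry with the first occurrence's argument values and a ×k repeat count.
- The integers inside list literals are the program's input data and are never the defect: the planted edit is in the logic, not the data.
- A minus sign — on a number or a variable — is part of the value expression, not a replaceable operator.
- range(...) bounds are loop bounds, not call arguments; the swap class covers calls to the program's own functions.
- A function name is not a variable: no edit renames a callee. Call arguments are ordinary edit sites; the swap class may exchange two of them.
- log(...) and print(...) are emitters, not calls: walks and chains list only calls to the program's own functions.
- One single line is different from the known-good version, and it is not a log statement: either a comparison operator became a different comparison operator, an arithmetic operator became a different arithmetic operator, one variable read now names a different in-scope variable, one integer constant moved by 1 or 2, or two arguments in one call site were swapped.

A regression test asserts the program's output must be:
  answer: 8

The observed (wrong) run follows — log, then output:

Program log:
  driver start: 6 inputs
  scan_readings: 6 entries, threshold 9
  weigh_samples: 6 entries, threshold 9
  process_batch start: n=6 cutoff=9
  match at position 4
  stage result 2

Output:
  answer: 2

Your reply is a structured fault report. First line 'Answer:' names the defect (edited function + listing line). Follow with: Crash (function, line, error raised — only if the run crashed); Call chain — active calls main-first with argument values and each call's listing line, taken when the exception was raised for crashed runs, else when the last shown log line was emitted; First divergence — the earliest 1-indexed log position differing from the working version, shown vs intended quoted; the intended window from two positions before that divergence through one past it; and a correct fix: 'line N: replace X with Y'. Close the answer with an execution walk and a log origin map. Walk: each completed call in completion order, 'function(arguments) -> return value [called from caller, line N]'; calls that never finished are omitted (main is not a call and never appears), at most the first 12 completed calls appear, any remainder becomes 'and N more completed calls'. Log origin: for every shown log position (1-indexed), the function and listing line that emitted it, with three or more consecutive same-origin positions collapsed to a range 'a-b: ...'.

Answer: the defect is in shape_report at line 19.
The tell: The log first diverges at position 6: the faulty run prints 'stage result 2' where the working version prints 'stage result 8'.
Call chain: main.
First divergence: position 6; shown 'stage result 2' vs intended 'stage result 8'.
Intended log window:
  4: process_batch start: n=6 cutoff=9
  5: match at position 4
  6: stage result 8
Execution walk:
  process_batch([6, 10, 5, 1, 9, 8], 9) -> 4  [called from weigh_samples, line 9]
  weigh_samples([6, 10, 5, 1, 9, 8], 9) -> 27  [called from scan_readings, line 24]
  shape_report(27, 2) -> 2  [called from scan_readings, line 26]
  scan_readings([6, 10, 5, 1, 9, 8], 9) -> 2  [called from main, line 32]
Log origins:
  1: logged in main at line 31
  2: logged in scan_readings at line 23
  3: logged in weigh_samples at line 8
  4: logged in process_batch at line 2
  5: logged in weigh_samples at line 10
  6: logged in main at line 33
A correct fix: line 19: replace `slot` with `mark`.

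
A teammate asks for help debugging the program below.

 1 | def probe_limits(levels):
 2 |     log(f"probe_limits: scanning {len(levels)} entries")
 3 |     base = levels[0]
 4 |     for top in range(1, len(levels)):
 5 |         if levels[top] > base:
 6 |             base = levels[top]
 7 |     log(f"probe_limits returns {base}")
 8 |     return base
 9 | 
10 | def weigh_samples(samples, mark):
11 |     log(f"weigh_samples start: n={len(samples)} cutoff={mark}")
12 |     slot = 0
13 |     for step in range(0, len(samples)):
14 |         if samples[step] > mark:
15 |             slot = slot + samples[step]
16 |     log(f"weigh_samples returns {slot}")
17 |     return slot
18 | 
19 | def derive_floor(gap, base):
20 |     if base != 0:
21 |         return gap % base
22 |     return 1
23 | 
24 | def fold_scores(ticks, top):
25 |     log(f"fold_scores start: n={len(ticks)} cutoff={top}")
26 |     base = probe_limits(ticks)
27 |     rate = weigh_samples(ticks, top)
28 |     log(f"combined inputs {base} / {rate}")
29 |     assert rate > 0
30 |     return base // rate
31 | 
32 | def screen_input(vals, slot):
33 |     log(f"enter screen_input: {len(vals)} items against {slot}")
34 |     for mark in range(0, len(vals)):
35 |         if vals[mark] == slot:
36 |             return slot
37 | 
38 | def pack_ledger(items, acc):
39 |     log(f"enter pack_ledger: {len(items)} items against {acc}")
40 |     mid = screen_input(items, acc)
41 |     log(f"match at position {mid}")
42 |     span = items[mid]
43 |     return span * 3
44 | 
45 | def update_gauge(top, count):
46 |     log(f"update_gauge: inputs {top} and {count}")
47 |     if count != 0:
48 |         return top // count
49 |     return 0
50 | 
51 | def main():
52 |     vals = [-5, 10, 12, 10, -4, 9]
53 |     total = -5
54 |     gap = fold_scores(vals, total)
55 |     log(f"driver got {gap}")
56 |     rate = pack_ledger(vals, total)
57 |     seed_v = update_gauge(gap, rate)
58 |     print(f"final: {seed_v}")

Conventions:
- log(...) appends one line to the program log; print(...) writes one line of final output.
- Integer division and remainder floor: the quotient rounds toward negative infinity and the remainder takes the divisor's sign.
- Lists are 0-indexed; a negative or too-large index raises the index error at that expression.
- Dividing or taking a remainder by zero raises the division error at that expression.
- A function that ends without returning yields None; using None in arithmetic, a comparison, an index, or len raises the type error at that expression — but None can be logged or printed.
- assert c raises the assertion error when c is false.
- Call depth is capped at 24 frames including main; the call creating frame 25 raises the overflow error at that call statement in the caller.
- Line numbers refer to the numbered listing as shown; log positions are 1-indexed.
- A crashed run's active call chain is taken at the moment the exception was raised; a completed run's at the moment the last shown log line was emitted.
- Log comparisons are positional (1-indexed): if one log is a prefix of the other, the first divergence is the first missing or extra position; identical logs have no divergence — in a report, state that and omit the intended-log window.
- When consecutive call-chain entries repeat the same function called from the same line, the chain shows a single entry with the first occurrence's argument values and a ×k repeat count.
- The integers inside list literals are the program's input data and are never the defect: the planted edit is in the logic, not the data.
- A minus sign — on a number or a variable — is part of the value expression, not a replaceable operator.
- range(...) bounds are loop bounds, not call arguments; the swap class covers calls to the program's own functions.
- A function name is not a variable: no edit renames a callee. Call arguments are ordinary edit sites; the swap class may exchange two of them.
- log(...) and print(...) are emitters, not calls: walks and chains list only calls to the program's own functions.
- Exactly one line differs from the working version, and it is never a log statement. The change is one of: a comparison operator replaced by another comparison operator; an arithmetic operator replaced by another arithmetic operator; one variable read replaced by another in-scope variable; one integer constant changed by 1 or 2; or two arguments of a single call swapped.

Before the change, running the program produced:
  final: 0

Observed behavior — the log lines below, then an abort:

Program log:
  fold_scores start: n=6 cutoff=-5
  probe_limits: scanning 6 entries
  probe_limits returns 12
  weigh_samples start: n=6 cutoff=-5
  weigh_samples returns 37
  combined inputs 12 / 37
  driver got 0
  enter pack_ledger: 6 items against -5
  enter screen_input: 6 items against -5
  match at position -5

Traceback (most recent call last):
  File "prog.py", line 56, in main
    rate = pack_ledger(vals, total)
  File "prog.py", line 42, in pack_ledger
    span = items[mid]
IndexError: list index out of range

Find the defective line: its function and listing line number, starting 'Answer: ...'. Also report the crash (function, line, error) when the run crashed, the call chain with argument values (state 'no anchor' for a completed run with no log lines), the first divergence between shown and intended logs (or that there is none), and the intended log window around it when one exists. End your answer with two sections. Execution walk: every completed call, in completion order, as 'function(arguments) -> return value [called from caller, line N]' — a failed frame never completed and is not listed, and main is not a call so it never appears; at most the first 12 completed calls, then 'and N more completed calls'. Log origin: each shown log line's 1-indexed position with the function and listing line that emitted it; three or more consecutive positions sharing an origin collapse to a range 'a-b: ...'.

Answer: the defect is in screen_input at line 36.
Core observation: Position 10 is the first bad log line: 'match at position -5' should read 'match at position 0'.
Crash: pack_ledger, line 42, IndexError.
Call chain: main -> pack_ledger([-5, 10, 12, 10, -4, 9], -5) (called at line 56).
First divergence: position 10 — the shown line 'match at position -5' should read 'match at position 0'.
Intended log window:
  8: enter pack_ledger: 6 items against -5
  9: enter screen_input: 6 items against -5
  10: match at position 0
  11: update_gauge: inputs 0 and -15
Execution walk:
  probe_limits([-5, 10, 12, 10, -4, 9]) -> 12  [called from fold_scores, line 26]
  weigh_samples([-5, 10, 12, 10, -4, 9], -5) -> 37  [called from fold_scores, line 27]
  fold_scores([-5, 10, 12, 10, -4, 9], -5) -> 0  [called from main, line 54]
  screen_input([-5, 10, 12, 10, -4, 9], -5) -> -5  [called from pack_ledger, line 40]
Log line origins:
  1 — fold_scores, line 25
  2 — probe_limits, line 2
  3 — probe_limits, line 7
  4 — weigh_samples, line 11
  5 — weigh_samples, line 16
  6 — fold_scores, line 28
  7 — main, line 55
  8 — pack_ledger, line 39
  9 — screen_input, line 33
  10 — pack_ledger, line 41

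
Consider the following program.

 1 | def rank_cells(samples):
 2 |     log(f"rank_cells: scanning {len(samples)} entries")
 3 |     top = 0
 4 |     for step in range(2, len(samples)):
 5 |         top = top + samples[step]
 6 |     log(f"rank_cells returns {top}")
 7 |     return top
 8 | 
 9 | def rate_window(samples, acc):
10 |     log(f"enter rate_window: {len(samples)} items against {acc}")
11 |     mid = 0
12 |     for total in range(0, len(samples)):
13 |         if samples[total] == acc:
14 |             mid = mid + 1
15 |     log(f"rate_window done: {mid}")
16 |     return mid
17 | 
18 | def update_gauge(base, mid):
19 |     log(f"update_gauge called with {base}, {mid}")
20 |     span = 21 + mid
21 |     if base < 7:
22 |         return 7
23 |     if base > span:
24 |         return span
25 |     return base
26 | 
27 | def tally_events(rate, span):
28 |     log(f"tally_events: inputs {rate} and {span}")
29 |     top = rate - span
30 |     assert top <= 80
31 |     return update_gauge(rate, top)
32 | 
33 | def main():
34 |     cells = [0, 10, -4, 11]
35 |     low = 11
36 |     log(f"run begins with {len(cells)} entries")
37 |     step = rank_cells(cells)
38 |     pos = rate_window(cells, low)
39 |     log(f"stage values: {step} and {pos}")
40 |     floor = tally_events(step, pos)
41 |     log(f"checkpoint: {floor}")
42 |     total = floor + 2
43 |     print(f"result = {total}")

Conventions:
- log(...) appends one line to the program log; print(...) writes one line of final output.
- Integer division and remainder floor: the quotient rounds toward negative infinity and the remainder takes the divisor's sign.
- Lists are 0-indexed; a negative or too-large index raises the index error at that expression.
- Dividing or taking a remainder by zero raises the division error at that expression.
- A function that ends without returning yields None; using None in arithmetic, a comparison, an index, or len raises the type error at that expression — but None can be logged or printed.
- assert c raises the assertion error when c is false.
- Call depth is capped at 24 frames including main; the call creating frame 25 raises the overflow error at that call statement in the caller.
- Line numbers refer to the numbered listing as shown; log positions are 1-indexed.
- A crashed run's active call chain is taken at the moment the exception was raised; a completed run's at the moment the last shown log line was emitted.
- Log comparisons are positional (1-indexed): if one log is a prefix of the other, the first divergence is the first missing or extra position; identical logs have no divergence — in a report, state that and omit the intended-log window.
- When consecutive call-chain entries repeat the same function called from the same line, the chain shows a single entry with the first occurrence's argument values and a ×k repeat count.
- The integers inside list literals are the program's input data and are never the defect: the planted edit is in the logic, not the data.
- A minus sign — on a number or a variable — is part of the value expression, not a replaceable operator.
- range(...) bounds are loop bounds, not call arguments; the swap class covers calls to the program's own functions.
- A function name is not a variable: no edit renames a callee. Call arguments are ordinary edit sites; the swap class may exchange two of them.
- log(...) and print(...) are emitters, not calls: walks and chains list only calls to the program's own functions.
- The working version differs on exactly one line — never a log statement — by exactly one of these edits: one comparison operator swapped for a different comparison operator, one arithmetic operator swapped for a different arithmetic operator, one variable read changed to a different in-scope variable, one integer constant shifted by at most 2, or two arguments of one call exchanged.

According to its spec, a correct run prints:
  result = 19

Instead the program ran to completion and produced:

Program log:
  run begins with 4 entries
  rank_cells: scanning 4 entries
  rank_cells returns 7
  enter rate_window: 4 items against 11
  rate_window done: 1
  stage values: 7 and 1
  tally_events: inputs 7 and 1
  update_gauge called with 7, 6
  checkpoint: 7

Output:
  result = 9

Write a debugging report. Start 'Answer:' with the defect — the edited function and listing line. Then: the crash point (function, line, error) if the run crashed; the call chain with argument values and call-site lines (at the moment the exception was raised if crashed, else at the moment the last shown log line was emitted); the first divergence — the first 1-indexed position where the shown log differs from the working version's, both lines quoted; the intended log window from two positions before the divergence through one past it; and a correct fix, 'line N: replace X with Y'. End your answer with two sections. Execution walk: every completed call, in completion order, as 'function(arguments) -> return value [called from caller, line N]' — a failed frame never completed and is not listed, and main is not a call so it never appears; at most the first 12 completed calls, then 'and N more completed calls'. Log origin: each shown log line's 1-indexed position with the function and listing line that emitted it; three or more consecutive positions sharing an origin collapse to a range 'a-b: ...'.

Answer: the defect is in rank_cells at line 4.
Key observation: Position 3 is the first bad log line: 'rank_cells returns 7' should read 'rank_cells returns 17'.
Call chain: main.
First divergence: position 3; shown 'rank_cells returns 7' vs intended 'rank_cells returns 17'.
Intended log window:
  1: run begins with 4 entries
  2: rank_cells: scanning 4 entries
  3: rank_cells returns 17
  4: enter rate_window: 4 items against 11
Execution walk:
  rank_cells([0, 10, -4, 11]) -> 7  [called from main, line 37]
  rate_window([0, 10, -4, 11], 11) -> 1  [called from main, line 38]
  update_gauge(7, 6) -> 7  [called from tally_events, line 31]
  tally_events(7, 1) -> 7  [called from main, line 40]
Log line origins:
  1: from main, line 36
  2: from rank_cells, line 2
  3: from rank_cells, line 6
  4: from rate_window, line 10
  5: from rate_window, line 15
  6: from main, line 39
  7: from tally_events, line 28
  8: from update_gauge, line 19
  9: from main, line 41
A correct fix: line 4: replace `2` with `0`.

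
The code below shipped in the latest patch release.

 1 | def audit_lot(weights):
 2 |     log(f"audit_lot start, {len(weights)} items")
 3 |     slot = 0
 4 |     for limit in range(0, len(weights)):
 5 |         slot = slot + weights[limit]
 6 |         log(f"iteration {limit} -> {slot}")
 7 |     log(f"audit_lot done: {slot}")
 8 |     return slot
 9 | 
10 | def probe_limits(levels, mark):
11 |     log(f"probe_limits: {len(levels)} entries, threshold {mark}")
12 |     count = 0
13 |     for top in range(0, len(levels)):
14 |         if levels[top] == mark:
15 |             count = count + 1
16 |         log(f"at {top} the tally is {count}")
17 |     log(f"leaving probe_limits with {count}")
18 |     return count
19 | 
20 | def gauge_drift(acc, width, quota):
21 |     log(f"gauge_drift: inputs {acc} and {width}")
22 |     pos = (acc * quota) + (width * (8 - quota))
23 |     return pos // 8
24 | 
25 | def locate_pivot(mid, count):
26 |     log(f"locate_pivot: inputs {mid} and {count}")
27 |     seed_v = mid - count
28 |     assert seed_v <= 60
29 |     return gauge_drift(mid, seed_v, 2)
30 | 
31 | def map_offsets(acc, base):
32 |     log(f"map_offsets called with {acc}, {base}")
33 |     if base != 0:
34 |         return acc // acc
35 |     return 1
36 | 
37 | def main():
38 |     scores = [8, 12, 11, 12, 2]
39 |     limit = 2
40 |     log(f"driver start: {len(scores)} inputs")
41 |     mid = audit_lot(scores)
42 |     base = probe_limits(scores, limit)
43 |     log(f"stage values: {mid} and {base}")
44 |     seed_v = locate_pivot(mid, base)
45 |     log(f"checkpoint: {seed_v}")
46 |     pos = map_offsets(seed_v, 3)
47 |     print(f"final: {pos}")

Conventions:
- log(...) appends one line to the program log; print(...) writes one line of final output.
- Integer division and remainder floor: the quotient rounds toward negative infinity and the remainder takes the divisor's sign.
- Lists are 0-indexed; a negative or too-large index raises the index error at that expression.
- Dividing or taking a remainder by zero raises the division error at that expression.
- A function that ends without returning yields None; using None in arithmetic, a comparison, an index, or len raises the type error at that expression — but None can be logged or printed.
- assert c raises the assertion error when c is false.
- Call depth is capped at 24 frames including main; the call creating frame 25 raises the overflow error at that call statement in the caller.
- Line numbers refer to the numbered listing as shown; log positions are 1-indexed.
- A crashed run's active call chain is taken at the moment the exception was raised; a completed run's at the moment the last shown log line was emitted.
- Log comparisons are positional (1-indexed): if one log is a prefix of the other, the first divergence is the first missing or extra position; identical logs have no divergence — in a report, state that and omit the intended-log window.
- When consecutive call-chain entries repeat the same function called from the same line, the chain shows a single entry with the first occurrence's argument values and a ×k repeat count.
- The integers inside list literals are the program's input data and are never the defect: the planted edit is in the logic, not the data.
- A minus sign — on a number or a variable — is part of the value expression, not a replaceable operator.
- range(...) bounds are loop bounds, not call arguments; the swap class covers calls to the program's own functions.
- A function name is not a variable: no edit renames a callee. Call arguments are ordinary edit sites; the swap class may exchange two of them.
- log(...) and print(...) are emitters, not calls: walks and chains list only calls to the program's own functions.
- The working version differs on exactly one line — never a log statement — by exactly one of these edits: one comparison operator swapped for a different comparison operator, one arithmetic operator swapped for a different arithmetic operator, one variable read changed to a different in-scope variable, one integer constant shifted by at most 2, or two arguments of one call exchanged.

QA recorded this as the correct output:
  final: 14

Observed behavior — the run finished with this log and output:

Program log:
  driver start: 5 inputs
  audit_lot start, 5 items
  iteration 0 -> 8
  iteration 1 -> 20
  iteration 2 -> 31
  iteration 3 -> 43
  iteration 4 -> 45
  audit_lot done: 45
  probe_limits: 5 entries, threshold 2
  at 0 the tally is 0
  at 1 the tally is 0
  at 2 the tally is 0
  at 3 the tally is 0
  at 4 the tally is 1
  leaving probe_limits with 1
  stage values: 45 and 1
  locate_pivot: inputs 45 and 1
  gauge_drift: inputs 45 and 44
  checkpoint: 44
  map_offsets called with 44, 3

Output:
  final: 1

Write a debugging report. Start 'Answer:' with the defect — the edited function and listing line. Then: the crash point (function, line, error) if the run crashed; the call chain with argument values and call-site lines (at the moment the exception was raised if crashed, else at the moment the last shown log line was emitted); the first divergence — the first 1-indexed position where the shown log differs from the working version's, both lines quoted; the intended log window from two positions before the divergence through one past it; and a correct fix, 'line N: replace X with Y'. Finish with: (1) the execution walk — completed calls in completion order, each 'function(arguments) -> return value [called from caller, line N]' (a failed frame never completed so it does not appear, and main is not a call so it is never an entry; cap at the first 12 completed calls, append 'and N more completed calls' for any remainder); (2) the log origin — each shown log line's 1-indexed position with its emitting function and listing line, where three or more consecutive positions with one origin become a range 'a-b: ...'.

Answer: the defect is in map_offsets at line 34.
Key fact: No log line changed; the fault shows up purely in the output.
Call chain: main -> map_offsets(44, 3) (called at line 46).
First divergence: none (the log streams are identical).
Execution walk:
  audit_lot([8, 12, 11, 12, 2]) -> 45  [called from main, line 41]
  probe_limits([8, 12, 11, 12, 2], 2) -> 1  [called from main, line 42]
  gauge_drift(45, 44, 2) -> 44  [called from locate_pivot, line 29]
  locate_pivot(45, 1) -> 44  [called from main, line 44]
  map_offsets(44, 3) -> 1  [called from main, line 46]
Log origins:
  1 — main, line 40
  2 — audit_lot, line 2
  3-7 — audit_lot, line 6
  8 — audit_lot, line 7
  9 — probe_limits, line 11
  10-14 — probe_limits, line 16
  15 — probe_limits, line 17
  16 — main, line 43
  17 — locate_pivot, line 26
  18 — gauge_drift, line 21
  19 — main, line 45
  20 — map_offsets, line 32
A correct fix: line 34: replace `acc // acc` with `acc // base`.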